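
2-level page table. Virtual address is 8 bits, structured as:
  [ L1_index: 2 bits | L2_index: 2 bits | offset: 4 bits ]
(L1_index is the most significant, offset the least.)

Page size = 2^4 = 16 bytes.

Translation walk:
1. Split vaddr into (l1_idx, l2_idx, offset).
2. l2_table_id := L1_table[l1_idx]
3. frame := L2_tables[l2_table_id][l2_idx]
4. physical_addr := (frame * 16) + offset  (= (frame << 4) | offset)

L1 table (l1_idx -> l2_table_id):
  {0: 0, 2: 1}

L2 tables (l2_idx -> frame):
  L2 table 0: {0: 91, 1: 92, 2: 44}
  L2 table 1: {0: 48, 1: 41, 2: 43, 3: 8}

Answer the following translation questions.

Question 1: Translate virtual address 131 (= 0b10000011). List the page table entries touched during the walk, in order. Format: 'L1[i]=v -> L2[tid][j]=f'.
Answer: L1[2]=1 -> L2[1][0]=48

Derivation:
vaddr = 131 = 0b10000011
Split: l1_idx=2, l2_idx=0, offset=3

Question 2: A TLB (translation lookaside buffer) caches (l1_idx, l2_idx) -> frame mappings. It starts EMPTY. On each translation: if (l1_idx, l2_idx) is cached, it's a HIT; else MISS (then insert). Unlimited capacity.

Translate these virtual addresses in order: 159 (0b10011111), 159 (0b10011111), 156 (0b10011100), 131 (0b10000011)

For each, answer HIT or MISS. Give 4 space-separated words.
Answer: MISS HIT HIT MISS

Derivation:
vaddr=159: (2,1) not in TLB -> MISS, insert
vaddr=159: (2,1) in TLB -> HIT
vaddr=156: (2,1) in TLB -> HIT
vaddr=131: (2,0) not in TLB -> MISS, insert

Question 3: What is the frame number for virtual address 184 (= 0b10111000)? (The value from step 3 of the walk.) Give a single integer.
vaddr = 184: l1_idx=2, l2_idx=3
L1[2] = 1; L2[1][3] = 8

Answer: 8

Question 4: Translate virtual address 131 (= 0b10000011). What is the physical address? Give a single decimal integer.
Answer: 771

Derivation:
vaddr = 131 = 0b10000011
Split: l1_idx=2, l2_idx=0, offset=3
L1[2] = 1
L2[1][0] = 48
paddr = 48 * 16 + 3 = 771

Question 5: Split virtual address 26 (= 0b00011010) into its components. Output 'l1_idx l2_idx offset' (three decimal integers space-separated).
Answer: 0 1 10

Derivation:
vaddr = 26 = 0b00011010
  top 2 bits -> l1_idx = 0
  next 2 bits -> l2_idx = 1
  bottom 4 bits -> offset = 10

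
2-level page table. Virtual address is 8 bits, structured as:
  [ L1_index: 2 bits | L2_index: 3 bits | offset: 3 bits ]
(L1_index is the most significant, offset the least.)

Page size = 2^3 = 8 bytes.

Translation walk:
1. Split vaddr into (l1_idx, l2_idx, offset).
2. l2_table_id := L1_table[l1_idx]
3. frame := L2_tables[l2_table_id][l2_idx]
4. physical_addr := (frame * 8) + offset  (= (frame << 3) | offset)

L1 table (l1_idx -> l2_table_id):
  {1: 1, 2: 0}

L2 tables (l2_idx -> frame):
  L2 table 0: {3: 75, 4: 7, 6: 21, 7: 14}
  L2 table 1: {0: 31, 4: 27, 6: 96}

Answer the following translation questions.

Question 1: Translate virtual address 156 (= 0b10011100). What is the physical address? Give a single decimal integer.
Answer: 604

Derivation:
vaddr = 156 = 0b10011100
Split: l1_idx=2, l2_idx=3, offset=4
L1[2] = 0
L2[0][3] = 75
paddr = 75 * 8 + 4 = 604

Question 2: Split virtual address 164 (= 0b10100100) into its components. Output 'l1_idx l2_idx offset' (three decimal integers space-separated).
Answer: 2 4 4

Derivation:
vaddr = 164 = 0b10100100
  top 2 bits -> l1_idx = 2
  next 3 bits -> l2_idx = 4
  bottom 3 bits -> offset = 4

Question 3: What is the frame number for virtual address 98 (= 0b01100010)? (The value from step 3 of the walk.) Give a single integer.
vaddr = 98: l1_idx=1, l2_idx=4
L1[1] = 1; L2[1][4] = 27

Answer: 27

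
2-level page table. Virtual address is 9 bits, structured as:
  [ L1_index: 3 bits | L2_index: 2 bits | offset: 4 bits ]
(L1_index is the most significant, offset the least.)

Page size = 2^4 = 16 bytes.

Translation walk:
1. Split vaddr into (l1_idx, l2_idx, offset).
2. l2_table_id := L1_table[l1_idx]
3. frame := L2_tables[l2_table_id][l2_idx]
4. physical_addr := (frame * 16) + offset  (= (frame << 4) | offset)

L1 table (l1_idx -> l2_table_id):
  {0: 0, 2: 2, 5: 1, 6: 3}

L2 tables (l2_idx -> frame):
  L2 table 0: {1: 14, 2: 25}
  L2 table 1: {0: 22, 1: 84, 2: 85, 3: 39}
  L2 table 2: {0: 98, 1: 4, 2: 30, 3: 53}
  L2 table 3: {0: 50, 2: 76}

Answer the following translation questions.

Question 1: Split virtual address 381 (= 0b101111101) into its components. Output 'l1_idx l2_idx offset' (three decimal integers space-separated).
Answer: 5 3 13

Derivation:
vaddr = 381 = 0b101111101
  top 3 bits -> l1_idx = 5
  next 2 bits -> l2_idx = 3
  bottom 4 bits -> offset = 13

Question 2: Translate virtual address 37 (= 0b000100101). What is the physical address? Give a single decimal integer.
vaddr = 37 = 0b000100101
Split: l1_idx=0, l2_idx=2, offset=5
L1[0] = 0
L2[0][2] = 25
paddr = 25 * 16 + 5 = 405

Answer: 405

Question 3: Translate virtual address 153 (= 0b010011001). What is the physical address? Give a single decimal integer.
vaddr = 153 = 0b010011001
Split: l1_idx=2, l2_idx=1, offset=9
L1[2] = 2
L2[2][1] = 4
paddr = 4 * 16 + 9 = 73

Answer: 73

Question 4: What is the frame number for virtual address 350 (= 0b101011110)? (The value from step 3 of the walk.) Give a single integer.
vaddr = 350: l1_idx=5, l2_idx=1
L1[5] = 1; L2[1][1] = 84

Answer: 84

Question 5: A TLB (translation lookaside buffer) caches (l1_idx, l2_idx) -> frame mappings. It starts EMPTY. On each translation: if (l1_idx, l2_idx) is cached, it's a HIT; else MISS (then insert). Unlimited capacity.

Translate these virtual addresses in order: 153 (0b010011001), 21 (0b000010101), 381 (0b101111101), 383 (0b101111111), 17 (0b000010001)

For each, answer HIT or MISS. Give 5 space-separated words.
vaddr=153: (2,1) not in TLB -> MISS, insert
vaddr=21: (0,1) not in TLB -> MISS, insert
vaddr=381: (5,3) not in TLB -> MISS, insert
vaddr=383: (5,3) in TLB -> HIT
vaddr=17: (0,1) in TLB -> HIT

Answer: MISS MISS MISS HIT HIT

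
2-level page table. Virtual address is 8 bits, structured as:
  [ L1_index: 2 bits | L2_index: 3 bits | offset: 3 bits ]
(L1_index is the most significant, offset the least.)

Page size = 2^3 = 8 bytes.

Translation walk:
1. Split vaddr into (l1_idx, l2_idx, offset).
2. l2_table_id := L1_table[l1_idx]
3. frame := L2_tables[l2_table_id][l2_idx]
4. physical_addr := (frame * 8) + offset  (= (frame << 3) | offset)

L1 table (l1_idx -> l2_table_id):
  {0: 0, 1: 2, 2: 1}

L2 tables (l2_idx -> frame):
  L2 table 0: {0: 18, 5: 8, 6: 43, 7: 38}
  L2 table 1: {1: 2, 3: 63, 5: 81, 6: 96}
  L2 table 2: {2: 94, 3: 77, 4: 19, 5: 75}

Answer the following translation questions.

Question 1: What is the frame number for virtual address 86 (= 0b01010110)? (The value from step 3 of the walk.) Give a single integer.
vaddr = 86: l1_idx=1, l2_idx=2
L1[1] = 2; L2[2][2] = 94

Answer: 94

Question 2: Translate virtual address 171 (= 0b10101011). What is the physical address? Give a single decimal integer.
vaddr = 171 = 0b10101011
Split: l1_idx=2, l2_idx=5, offset=3
L1[2] = 1
L2[1][5] = 81
paddr = 81 * 8 + 3 = 651

Answer: 651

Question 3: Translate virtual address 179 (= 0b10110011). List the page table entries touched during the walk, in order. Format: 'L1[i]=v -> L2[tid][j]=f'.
Answer: L1[2]=1 -> L2[1][6]=96

Derivation:
vaddr = 179 = 0b10110011
Split: l1_idx=2, l2_idx=6, offset=3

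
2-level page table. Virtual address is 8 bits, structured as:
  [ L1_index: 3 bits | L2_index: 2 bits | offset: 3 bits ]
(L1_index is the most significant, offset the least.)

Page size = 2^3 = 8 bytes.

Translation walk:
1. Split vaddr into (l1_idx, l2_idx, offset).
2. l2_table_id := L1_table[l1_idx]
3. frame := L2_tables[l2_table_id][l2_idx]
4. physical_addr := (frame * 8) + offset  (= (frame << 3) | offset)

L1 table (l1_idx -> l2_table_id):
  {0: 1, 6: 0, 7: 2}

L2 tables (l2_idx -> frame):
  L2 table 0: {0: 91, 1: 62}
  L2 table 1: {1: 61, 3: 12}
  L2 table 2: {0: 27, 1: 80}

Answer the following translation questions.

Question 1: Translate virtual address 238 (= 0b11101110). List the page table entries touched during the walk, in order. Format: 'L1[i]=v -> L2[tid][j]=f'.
Answer: L1[7]=2 -> L2[2][1]=80

Derivation:
vaddr = 238 = 0b11101110
Split: l1_idx=7, l2_idx=1, offset=6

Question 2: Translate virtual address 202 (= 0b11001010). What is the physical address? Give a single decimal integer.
Answer: 498

Derivation:
vaddr = 202 = 0b11001010
Split: l1_idx=6, l2_idx=1, offset=2
L1[6] = 0
L2[0][1] = 62
paddr = 62 * 8 + 2 = 498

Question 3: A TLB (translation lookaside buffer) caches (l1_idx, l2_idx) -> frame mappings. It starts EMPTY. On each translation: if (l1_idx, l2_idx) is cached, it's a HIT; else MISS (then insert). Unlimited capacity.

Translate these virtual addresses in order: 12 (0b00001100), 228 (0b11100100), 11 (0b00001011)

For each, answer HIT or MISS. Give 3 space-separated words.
vaddr=12: (0,1) not in TLB -> MISS, insert
vaddr=228: (7,0) not in TLB -> MISS, insert
vaddr=11: (0,1) in TLB -> HIT

Answer: MISS MISS HIT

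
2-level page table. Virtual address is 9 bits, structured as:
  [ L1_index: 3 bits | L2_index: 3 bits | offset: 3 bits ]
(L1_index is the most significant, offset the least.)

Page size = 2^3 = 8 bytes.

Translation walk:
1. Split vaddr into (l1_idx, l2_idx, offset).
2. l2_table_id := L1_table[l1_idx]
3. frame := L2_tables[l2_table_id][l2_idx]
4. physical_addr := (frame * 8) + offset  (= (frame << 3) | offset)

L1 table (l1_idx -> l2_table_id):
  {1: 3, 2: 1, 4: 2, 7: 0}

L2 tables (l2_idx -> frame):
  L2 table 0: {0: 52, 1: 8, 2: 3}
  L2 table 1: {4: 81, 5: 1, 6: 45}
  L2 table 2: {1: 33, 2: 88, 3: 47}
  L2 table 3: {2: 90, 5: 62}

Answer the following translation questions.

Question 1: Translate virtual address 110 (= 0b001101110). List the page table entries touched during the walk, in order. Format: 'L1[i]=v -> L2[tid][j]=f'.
vaddr = 110 = 0b001101110
Split: l1_idx=1, l2_idx=5, offset=6

Answer: L1[1]=3 -> L2[3][5]=62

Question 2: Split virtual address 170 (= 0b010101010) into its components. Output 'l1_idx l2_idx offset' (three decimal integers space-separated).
vaddr = 170 = 0b010101010
  top 3 bits -> l1_idx = 2
  next 3 bits -> l2_idx = 5
  bottom 3 bits -> offset = 2

Answer: 2 5 2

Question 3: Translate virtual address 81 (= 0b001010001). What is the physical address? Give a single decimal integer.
vaddr = 81 = 0b001010001
Split: l1_idx=1, l2_idx=2, offset=1
L1[1] = 3
L2[3][2] = 90
paddr = 90 * 8 + 1 = 721

Answer: 721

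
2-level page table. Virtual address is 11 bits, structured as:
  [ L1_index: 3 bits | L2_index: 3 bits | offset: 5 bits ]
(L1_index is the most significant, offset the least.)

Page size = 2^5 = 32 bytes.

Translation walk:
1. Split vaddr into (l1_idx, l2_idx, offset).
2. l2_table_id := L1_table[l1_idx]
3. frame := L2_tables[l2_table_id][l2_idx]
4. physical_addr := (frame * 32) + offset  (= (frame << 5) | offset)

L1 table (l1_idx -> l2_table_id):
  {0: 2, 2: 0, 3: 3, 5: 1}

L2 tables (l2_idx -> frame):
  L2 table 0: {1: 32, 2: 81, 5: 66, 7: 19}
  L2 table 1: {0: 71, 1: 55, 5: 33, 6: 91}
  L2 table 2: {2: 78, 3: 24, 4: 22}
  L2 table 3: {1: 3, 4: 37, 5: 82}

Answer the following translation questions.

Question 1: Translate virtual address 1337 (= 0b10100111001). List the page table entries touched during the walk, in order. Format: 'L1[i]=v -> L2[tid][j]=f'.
Answer: L1[5]=1 -> L2[1][1]=55

Derivation:
vaddr = 1337 = 0b10100111001
Split: l1_idx=5, l2_idx=1, offset=25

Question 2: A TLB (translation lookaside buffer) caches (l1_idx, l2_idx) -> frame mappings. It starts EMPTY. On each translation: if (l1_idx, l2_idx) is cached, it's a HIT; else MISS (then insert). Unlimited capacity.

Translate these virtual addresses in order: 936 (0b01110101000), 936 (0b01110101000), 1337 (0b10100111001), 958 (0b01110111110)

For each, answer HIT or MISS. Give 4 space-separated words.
Answer: MISS HIT MISS HIT

Derivation:
vaddr=936: (3,5) not in TLB -> MISS, insert
vaddr=936: (3,5) in TLB -> HIT
vaddr=1337: (5,1) not in TLB -> MISS, insert
vaddr=958: (3,5) in TLB -> HIT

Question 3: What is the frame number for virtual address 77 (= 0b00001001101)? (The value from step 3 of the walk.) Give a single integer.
Answer: 78

Derivation:
vaddr = 77: l1_idx=0, l2_idx=2
L1[0] = 2; L2[2][2] = 78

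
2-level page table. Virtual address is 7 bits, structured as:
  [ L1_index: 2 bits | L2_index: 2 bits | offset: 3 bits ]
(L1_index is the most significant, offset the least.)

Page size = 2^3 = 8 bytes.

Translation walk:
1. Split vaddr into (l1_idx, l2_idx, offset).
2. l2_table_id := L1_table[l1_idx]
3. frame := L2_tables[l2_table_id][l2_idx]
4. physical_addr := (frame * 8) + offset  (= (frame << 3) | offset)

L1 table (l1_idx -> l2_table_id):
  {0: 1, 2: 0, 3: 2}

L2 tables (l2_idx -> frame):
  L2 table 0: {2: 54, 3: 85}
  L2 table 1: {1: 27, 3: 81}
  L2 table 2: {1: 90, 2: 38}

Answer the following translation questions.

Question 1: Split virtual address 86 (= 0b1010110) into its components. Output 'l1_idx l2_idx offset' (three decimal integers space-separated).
Answer: 2 2 6

Derivation:
vaddr = 86 = 0b1010110
  top 2 bits -> l1_idx = 2
  next 2 bits -> l2_idx = 2
  bottom 3 bits -> offset = 6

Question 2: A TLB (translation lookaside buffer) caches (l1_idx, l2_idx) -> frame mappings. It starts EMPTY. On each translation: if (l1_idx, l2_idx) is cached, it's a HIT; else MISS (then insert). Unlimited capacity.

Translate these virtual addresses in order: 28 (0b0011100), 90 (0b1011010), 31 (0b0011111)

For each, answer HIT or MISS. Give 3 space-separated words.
vaddr=28: (0,3) not in TLB -> MISS, insert
vaddr=90: (2,3) not in TLB -> MISS, insert
vaddr=31: (0,3) in TLB -> HIT

Answer: MISS MISS HIT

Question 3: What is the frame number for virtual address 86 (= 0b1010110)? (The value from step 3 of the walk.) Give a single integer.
Answer: 54

Derivation:
vaddr = 86: l1_idx=2, l2_idx=2
L1[2] = 0; L2[0][2] = 54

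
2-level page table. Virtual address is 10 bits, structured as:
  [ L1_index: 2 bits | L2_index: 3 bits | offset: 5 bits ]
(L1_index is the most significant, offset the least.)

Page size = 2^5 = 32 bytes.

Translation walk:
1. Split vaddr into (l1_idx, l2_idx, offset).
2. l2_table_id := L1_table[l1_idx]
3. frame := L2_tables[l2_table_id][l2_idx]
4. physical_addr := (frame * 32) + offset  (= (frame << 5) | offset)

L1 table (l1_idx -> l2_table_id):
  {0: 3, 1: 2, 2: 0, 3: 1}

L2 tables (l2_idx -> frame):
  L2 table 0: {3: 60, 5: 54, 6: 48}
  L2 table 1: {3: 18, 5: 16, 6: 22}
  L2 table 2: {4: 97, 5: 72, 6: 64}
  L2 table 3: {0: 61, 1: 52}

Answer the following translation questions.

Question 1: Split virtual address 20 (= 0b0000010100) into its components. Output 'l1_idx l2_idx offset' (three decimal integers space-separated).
vaddr = 20 = 0b0000010100
  top 2 bits -> l1_idx = 0
  next 3 bits -> l2_idx = 0
  bottom 5 bits -> offset = 20

Answer: 0 0 20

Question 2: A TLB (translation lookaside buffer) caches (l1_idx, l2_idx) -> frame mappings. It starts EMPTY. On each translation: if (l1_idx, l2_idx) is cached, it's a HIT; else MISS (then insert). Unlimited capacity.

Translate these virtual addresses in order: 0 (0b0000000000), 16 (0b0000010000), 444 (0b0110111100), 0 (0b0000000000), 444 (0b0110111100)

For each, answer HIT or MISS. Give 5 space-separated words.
Answer: MISS HIT MISS HIT HIT

Derivation:
vaddr=0: (0,0) not in TLB -> MISS, insert
vaddr=16: (0,0) in TLB -> HIT
vaddr=444: (1,5) not in TLB -> MISS, insert
vaddr=0: (0,0) in TLB -> HIT
vaddr=444: (1,5) in TLB -> HIT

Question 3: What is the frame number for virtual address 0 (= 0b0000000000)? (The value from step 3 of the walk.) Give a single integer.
vaddr = 0: l1_idx=0, l2_idx=0
L1[0] = 3; L2[3][0] = 61

Answer: 61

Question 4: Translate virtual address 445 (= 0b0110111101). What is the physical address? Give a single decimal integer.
vaddr = 445 = 0b0110111101
Split: l1_idx=1, l2_idx=5, offset=29
L1[1] = 2
L2[2][5] = 72
paddr = 72 * 32 + 29 = 2333

Answer: 2333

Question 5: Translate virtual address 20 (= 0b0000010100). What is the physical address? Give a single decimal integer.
vaddr = 20 = 0b0000010100
Split: l1_idx=0, l2_idx=0, offset=20
L1[0] = 3
L2[3][0] = 61
paddr = 61 * 32 + 20 = 1972

Answer: 1972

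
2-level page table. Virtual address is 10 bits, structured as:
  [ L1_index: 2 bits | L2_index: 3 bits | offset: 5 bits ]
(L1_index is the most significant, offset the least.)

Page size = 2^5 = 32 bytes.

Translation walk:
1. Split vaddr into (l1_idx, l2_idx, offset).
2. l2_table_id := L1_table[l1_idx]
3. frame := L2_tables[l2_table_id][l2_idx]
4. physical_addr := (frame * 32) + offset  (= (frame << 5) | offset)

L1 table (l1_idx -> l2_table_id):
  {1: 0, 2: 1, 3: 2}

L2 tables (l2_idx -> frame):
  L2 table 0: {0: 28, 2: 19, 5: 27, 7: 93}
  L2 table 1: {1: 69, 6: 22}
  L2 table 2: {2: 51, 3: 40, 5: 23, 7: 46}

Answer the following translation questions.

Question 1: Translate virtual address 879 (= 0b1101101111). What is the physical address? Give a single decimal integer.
vaddr = 879 = 0b1101101111
Split: l1_idx=3, l2_idx=3, offset=15
L1[3] = 2
L2[2][3] = 40
paddr = 40 * 32 + 15 = 1295

Answer: 1295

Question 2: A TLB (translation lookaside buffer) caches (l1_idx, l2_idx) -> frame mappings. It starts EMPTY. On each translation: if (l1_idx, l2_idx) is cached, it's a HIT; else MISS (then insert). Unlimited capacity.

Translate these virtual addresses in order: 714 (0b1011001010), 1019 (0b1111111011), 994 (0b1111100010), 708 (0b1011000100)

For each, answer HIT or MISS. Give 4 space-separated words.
Answer: MISS MISS HIT HIT

Derivation:
vaddr=714: (2,6) not in TLB -> MISS, insert
vaddr=1019: (3,7) not in TLB -> MISS, insert
vaddr=994: (3,7) in TLB -> HIT
vaddr=708: (2,6) in TLB -> HIT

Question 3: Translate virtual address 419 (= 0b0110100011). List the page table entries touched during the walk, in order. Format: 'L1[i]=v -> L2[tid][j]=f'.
Answer: L1[1]=0 -> L2[0][5]=27

Derivation:
vaddr = 419 = 0b0110100011
Split: l1_idx=1, l2_idx=5, offset=3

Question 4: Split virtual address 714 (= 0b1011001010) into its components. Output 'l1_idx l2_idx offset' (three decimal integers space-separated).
vaddr = 714 = 0b1011001010
  top 2 bits -> l1_idx = 2
  next 3 bits -> l2_idx = 6
  bottom 5 bits -> offset = 10

Answer: 2 6 10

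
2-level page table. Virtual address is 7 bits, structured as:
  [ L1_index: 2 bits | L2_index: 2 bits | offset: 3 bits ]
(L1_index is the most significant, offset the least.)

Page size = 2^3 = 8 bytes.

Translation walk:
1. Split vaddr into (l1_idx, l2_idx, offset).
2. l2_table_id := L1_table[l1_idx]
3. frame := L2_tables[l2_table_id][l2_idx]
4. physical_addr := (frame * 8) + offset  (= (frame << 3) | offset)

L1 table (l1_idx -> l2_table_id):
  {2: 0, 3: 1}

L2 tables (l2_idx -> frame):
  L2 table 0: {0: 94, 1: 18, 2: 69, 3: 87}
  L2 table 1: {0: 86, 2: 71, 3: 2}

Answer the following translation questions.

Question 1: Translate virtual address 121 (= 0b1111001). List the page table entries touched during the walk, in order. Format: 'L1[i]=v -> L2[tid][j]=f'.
vaddr = 121 = 0b1111001
Split: l1_idx=3, l2_idx=3, offset=1

Answer: L1[3]=1 -> L2[1][3]=2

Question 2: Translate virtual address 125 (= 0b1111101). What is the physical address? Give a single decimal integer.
Answer: 21

Derivation:
vaddr = 125 = 0b1111101
Split: l1_idx=3, l2_idx=3, offset=5
L1[3] = 1
L2[1][3] = 2
paddr = 2 * 8 + 5 = 21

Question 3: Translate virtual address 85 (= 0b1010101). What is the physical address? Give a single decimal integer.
vaddr = 85 = 0b1010101
Split: l1_idx=2, l2_idx=2, offset=5
L1[2] = 0
L2[0][2] = 69
paddr = 69 * 8 + 5 = 557

Answer: 557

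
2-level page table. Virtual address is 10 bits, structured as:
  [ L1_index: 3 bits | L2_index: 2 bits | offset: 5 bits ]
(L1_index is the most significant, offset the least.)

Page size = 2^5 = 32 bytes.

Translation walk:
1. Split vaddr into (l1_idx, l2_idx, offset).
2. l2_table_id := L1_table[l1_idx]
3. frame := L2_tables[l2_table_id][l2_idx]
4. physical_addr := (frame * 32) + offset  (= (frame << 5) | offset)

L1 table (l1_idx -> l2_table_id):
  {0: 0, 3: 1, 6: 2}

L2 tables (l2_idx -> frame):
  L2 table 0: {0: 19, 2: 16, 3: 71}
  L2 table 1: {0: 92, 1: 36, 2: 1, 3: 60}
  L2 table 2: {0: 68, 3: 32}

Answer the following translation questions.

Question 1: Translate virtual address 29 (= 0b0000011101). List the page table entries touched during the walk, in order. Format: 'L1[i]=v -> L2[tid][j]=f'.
Answer: L1[0]=0 -> L2[0][0]=19

Derivation:
vaddr = 29 = 0b0000011101
Split: l1_idx=0, l2_idx=0, offset=29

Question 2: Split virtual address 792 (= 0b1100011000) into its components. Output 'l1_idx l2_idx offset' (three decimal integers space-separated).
Answer: 6 0 24

Derivation:
vaddr = 792 = 0b1100011000
  top 3 bits -> l1_idx = 6
  next 2 bits -> l2_idx = 0
  bottom 5 bits -> offset = 24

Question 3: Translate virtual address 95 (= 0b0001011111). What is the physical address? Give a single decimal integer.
vaddr = 95 = 0b0001011111
Split: l1_idx=0, l2_idx=2, offset=31
L1[0] = 0
L2[0][2] = 16
paddr = 16 * 32 + 31 = 543

Answer: 543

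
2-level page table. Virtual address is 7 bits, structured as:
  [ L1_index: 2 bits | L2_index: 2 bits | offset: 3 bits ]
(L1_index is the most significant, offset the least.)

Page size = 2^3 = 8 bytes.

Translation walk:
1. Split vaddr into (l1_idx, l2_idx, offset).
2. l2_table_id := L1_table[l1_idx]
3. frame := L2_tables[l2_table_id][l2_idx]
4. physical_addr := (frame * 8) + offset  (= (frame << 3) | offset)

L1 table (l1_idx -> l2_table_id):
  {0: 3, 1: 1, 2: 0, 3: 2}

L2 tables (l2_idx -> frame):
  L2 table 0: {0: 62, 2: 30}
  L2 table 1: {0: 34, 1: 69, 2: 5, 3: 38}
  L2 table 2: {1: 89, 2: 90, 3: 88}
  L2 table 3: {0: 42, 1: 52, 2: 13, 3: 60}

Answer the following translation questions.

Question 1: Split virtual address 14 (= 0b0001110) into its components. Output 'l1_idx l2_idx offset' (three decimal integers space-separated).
vaddr = 14 = 0b0001110
  top 2 bits -> l1_idx = 0
  next 2 bits -> l2_idx = 1
  bottom 3 bits -> offset = 6

Answer: 0 1 6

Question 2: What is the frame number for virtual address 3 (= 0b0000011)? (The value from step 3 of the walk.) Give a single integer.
Answer: 42

Derivation:
vaddr = 3: l1_idx=0, l2_idx=0
L1[0] = 3; L2[3][0] = 42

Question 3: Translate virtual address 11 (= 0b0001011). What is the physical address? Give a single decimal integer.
Answer: 419

Derivation:
vaddr = 11 = 0b0001011
Split: l1_idx=0, l2_idx=1, offset=3
L1[0] = 3
L2[3][1] = 52
paddr = 52 * 8 + 3 = 419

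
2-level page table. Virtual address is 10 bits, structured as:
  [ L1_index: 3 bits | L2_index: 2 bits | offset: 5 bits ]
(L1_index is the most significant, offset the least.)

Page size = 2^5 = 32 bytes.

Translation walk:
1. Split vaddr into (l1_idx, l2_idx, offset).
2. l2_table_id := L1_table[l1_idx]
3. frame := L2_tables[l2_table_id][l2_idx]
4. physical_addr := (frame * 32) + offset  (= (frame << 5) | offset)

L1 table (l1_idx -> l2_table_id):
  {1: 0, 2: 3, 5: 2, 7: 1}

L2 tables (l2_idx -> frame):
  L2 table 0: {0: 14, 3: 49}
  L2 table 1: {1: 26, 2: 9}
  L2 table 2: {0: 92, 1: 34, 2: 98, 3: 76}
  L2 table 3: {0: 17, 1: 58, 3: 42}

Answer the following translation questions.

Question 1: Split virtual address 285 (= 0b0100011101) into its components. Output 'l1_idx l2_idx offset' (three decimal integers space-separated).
Answer: 2 0 29

Derivation:
vaddr = 285 = 0b0100011101
  top 3 bits -> l1_idx = 2
  next 2 bits -> l2_idx = 0
  bottom 5 bits -> offset = 29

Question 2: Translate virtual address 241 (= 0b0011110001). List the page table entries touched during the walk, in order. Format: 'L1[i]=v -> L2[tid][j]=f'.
vaddr = 241 = 0b0011110001
Split: l1_idx=1, l2_idx=3, offset=17

Answer: L1[1]=0 -> L2[0][3]=49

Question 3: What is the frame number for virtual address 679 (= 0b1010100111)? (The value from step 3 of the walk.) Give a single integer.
vaddr = 679: l1_idx=5, l2_idx=1
L1[5] = 2; L2[2][1] = 34

Answer: 34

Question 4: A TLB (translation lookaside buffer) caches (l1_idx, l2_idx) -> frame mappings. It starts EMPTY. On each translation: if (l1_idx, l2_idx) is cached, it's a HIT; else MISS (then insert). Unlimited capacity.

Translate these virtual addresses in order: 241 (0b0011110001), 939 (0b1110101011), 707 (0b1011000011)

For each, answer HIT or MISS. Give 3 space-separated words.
vaddr=241: (1,3) not in TLB -> MISS, insert
vaddr=939: (7,1) not in TLB -> MISS, insert
vaddr=707: (5,2) not in TLB -> MISS, insert

Answer: MISS MISS MISS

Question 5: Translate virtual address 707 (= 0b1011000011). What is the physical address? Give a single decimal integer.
Answer: 3139

Derivation:
vaddr = 707 = 0b1011000011
Split: l1_idx=5, l2_idx=2, offset=3
L1[5] = 2
L2[2][2] = 98
paddr = 98 * 32 + 3 = 3139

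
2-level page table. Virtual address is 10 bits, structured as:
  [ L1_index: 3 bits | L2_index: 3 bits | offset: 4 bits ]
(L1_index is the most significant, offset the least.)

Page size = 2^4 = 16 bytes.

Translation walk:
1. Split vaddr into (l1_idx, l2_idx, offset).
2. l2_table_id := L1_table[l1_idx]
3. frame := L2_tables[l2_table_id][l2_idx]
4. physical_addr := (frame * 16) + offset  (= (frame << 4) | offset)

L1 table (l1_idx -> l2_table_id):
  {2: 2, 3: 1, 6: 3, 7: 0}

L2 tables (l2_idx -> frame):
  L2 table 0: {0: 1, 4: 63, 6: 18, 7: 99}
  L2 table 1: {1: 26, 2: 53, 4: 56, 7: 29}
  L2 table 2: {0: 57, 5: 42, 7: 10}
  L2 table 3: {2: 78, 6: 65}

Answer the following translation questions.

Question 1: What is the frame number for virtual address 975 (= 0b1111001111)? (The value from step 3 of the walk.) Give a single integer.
Answer: 63

Derivation:
vaddr = 975: l1_idx=7, l2_idx=4
L1[7] = 0; L2[0][4] = 63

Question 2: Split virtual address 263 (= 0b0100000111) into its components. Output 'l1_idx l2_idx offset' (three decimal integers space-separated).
Answer: 2 0 7

Derivation:
vaddr = 263 = 0b0100000111
  top 3 bits -> l1_idx = 2
  next 3 bits -> l2_idx = 0
  bottom 4 bits -> offset = 7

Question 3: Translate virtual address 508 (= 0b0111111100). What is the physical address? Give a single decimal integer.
Answer: 476

Derivation:
vaddr = 508 = 0b0111111100
Split: l1_idx=3, l2_idx=7, offset=12
L1[3] = 1
L2[1][7] = 29
paddr = 29 * 16 + 12 = 476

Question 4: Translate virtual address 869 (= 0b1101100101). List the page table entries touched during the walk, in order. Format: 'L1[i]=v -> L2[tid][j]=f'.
Answer: L1[6]=3 -> L2[3][6]=65

Derivation:
vaddr = 869 = 0b1101100101
Split: l1_idx=6, l2_idx=6, offset=5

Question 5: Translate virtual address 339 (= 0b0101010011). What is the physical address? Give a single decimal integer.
vaddr = 339 = 0b0101010011
Split: l1_idx=2, l2_idx=5, offset=3
L1[2] = 2
L2[2][5] = 42
paddr = 42 * 16 + 3 = 675

Answer: 675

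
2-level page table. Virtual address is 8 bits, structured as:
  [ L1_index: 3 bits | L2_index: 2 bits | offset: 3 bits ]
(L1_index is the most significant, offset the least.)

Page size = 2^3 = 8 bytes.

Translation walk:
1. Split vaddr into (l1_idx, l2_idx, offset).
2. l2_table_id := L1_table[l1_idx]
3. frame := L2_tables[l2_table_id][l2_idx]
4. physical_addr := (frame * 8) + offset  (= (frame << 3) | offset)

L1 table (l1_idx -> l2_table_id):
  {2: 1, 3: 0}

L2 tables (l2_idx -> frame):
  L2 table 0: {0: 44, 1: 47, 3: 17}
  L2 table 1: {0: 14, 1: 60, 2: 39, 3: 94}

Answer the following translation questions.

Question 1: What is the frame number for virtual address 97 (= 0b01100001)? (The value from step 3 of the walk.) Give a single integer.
Answer: 44

Derivation:
vaddr = 97: l1_idx=3, l2_idx=0
L1[3] = 0; L2[0][0] = 44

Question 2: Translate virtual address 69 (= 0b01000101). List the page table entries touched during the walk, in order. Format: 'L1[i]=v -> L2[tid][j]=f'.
vaddr = 69 = 0b01000101
Split: l1_idx=2, l2_idx=0, offset=5

Answer: L1[2]=1 -> L2[1][0]=14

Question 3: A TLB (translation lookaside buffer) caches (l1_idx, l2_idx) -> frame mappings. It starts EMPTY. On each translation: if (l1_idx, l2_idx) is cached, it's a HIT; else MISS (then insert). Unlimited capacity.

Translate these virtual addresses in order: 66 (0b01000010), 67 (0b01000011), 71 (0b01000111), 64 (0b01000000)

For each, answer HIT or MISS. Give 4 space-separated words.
vaddr=66: (2,0) not in TLB -> MISS, insert
vaddr=67: (2,0) in TLB -> HIT
vaddr=71: (2,0) in TLB -> HIT
vaddr=64: (2,0) in TLB -> HIT

Answer: MISS HIT HIT HIT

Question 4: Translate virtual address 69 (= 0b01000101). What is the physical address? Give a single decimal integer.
Answer: 117

Derivation:
vaddr = 69 = 0b01000101
Split: l1_idx=2, l2_idx=0, offset=5
L1[2] = 1
L2[1][0] = 14
paddr = 14 * 8 + 5 = 117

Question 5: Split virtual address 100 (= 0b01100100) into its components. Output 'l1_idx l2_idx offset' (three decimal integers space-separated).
vaddr = 100 = 0b01100100
  top 3 bits -> l1_idx = 3
  next 2 bits -> l2_idx = 0
  bottom 3 bits -> offset = 4

Answer: 3 0 4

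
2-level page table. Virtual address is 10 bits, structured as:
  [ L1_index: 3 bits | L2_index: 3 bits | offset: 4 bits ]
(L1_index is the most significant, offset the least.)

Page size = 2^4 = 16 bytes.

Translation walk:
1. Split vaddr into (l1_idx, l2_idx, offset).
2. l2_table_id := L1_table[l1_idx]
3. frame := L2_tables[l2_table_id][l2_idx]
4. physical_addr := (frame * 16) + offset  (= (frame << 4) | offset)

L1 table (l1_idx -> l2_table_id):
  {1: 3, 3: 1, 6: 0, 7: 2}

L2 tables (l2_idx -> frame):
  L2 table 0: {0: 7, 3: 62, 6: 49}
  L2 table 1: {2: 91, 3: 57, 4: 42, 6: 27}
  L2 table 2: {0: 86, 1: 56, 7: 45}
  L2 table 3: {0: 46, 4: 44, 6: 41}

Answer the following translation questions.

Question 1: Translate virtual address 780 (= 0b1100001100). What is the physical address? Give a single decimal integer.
Answer: 124

Derivation:
vaddr = 780 = 0b1100001100
Split: l1_idx=6, l2_idx=0, offset=12
L1[6] = 0
L2[0][0] = 7
paddr = 7 * 16 + 12 = 124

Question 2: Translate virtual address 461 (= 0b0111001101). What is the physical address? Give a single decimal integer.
Answer: 685

Derivation:
vaddr = 461 = 0b0111001101
Split: l1_idx=3, l2_idx=4, offset=13
L1[3] = 1
L2[1][4] = 42
paddr = 42 * 16 + 13 = 685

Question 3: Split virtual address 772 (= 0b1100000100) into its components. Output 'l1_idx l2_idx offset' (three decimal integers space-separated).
vaddr = 772 = 0b1100000100
  top 3 bits -> l1_idx = 6
  next 3 bits -> l2_idx = 0
  bottom 4 bits -> offset = 4

Answer: 6 0 4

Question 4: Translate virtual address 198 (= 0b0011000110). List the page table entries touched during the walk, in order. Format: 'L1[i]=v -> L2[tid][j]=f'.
vaddr = 198 = 0b0011000110
Split: l1_idx=1, l2_idx=4, offset=6

Answer: L1[1]=3 -> L2[3][4]=44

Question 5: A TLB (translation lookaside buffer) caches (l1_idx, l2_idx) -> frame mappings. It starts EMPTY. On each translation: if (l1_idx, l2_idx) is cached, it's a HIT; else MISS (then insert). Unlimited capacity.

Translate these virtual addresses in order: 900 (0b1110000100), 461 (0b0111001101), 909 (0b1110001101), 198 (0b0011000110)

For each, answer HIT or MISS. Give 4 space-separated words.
vaddr=900: (7,0) not in TLB -> MISS, insert
vaddr=461: (3,4) not in TLB -> MISS, insert
vaddr=909: (7,0) in TLB -> HIT
vaddr=198: (1,4) not in TLB -> MISS, insert

Answer: MISS MISS HIT MISS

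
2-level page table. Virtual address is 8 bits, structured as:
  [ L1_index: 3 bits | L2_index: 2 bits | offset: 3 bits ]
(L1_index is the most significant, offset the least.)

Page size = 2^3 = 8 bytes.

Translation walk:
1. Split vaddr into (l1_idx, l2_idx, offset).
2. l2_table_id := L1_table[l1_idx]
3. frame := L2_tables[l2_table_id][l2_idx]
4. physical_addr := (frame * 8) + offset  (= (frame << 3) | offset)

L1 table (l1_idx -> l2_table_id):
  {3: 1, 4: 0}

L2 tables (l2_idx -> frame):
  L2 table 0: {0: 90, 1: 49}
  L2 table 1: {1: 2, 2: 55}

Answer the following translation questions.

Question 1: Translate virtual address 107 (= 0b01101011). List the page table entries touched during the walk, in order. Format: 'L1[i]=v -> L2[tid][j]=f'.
vaddr = 107 = 0b01101011
Split: l1_idx=3, l2_idx=1, offset=3

Answer: L1[3]=1 -> L2[1][1]=2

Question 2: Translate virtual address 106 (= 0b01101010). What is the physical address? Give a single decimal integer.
Answer: 18

Derivation:
vaddr = 106 = 0b01101010
Split: l1_idx=3, l2_idx=1, offset=2
L1[3] = 1
L2[1][1] = 2
paddr = 2 * 8 + 2 = 18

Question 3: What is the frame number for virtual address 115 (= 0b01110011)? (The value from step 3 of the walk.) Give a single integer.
Answer: 55

Derivation:
vaddr = 115: l1_idx=3, l2_idx=2
L1[3] = 1; L2[1][2] = 55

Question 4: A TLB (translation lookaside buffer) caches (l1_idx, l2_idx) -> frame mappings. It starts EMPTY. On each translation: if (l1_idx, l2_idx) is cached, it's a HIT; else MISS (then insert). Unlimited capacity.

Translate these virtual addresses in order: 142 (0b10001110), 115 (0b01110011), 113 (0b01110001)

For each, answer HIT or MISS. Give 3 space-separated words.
Answer: MISS MISS HIT

Derivation:
vaddr=142: (4,1) not in TLB -> MISS, insert
vaddr=115: (3,2) not in TLB -> MISS, insert
vaddr=113: (3,2) in TLB -> HIT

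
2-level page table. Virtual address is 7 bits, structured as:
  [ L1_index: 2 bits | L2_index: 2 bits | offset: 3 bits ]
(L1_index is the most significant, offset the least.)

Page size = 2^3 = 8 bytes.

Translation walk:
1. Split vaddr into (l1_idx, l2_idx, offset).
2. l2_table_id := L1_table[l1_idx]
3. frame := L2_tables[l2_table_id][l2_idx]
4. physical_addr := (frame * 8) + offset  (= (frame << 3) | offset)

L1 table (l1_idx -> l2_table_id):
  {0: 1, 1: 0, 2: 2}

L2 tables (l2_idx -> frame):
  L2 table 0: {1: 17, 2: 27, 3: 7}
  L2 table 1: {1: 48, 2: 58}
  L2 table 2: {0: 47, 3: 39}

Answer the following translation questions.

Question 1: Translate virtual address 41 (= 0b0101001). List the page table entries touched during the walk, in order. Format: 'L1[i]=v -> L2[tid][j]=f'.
vaddr = 41 = 0b0101001
Split: l1_idx=1, l2_idx=1, offset=1

Answer: L1[1]=0 -> L2[0][1]=17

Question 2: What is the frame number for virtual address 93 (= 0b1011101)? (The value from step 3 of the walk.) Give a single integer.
Answer: 39

Derivation:
vaddr = 93: l1_idx=2, l2_idx=3
L1[2] = 2; L2[2][3] = 39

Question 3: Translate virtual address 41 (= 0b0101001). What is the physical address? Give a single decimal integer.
vaddr = 41 = 0b0101001
Split: l1_idx=1, l2_idx=1, offset=1
L1[1] = 0
L2[0][1] = 17
paddr = 17 * 8 + 1 = 137

Answer: 137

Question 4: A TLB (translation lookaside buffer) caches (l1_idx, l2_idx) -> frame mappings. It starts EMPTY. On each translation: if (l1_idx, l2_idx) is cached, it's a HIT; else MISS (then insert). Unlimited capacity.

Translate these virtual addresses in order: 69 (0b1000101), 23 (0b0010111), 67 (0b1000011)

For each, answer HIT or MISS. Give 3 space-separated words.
Answer: MISS MISS HIT

Derivation:
vaddr=69: (2,0) not in TLB -> MISS, insert
vaddr=23: (0,2) not in TLB -> MISS, insert
vaddr=67: (2,0) in TLB -> HIT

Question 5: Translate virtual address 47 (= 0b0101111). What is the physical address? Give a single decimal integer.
Answer: 143

Derivation:
vaddr = 47 = 0b0101111
Split: l1_idx=1, l2_idx=1, offset=7
L1[1] = 0
L2[0][1] = 17
paddr = 17 * 8 + 7 = 143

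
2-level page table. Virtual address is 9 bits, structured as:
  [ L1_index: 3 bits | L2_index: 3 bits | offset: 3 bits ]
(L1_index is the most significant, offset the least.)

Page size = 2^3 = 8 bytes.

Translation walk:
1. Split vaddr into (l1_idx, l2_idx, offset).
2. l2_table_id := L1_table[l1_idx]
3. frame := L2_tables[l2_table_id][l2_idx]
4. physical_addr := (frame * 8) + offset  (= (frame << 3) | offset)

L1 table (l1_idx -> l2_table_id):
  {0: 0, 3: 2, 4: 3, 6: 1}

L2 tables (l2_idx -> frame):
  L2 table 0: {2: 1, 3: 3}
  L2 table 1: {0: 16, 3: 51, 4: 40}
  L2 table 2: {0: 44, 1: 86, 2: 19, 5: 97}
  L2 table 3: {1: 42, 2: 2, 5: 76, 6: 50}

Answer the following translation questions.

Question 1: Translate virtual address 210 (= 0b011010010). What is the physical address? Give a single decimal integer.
vaddr = 210 = 0b011010010
Split: l1_idx=3, l2_idx=2, offset=2
L1[3] = 2
L2[2][2] = 19
paddr = 19 * 8 + 2 = 154

Answer: 154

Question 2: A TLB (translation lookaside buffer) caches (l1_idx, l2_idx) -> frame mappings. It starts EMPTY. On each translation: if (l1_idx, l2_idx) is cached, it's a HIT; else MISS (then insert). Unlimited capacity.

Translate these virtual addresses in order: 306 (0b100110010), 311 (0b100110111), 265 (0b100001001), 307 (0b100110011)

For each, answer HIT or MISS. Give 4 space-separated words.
Answer: MISS HIT MISS HIT

Derivation:
vaddr=306: (4,6) not in TLB -> MISS, insert
vaddr=311: (4,6) in TLB -> HIT
vaddr=265: (4,1) not in TLB -> MISS, insert
vaddr=307: (4,6) in TLB -> HIT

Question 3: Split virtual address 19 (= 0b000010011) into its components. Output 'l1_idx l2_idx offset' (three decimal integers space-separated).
vaddr = 19 = 0b000010011
  top 3 bits -> l1_idx = 0
  next 3 bits -> l2_idx = 2
  bottom 3 bits -> offset = 3

Answer: 0 2 3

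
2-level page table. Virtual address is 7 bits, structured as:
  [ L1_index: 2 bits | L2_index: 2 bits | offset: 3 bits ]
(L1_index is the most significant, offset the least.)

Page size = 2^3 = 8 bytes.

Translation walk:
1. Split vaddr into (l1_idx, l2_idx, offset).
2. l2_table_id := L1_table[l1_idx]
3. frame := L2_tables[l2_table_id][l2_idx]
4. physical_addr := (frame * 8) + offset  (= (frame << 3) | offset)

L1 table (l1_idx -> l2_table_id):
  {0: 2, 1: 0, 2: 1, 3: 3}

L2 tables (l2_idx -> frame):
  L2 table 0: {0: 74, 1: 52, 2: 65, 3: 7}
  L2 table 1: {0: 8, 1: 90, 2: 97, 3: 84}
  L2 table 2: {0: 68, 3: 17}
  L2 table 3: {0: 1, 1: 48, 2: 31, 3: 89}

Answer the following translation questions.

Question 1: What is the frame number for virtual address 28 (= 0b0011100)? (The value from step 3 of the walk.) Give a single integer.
vaddr = 28: l1_idx=0, l2_idx=3
L1[0] = 2; L2[2][3] = 17

Answer: 17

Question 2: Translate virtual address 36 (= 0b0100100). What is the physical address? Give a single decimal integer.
vaddr = 36 = 0b0100100
Split: l1_idx=1, l2_idx=0, offset=4
L1[1] = 0
L2[0][0] = 74
paddr = 74 * 8 + 4 = 596

Answer: 596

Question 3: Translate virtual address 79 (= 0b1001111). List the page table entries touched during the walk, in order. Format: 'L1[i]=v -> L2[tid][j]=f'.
Answer: L1[2]=1 -> L2[1][1]=90

Derivation:
vaddr = 79 = 0b1001111
Split: l1_idx=2, l2_idx=1, offset=7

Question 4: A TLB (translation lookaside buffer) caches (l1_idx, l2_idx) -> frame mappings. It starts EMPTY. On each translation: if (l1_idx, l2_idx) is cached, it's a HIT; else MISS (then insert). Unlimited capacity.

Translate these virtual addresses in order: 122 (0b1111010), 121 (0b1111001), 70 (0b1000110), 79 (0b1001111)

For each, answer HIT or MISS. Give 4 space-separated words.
vaddr=122: (3,3) not in TLB -> MISS, insert
vaddr=121: (3,3) in TLB -> HIT
vaddr=70: (2,0) not in TLB -> MISS, insert
vaddr=79: (2,1) not in TLB -> MISS, insert

Answer: MISS HIT MISS MISS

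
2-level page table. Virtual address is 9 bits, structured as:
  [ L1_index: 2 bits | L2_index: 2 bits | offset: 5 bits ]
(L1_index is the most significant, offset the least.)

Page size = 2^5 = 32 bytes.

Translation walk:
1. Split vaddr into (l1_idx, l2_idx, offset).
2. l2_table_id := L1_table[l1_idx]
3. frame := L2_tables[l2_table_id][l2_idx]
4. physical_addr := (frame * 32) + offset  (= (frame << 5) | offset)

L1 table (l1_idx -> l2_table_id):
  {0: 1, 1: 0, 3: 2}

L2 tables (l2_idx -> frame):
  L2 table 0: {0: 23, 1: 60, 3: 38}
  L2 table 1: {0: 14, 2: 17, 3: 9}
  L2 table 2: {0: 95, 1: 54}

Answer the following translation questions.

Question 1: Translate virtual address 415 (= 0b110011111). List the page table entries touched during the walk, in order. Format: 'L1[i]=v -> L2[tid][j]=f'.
Answer: L1[3]=2 -> L2[2][0]=95

Derivation:
vaddr = 415 = 0b110011111
Split: l1_idx=3, l2_idx=0, offset=31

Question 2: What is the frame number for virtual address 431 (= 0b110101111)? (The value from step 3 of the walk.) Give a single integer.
Answer: 54

Derivation:
vaddr = 431: l1_idx=3, l2_idx=1
L1[3] = 2; L2[2][1] = 54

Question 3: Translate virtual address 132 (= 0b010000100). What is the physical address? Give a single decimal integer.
Answer: 740

Derivation:
vaddr = 132 = 0b010000100
Split: l1_idx=1, l2_idx=0, offset=4
L1[1] = 0
L2[0][0] = 23
paddr = 23 * 32 + 4 = 740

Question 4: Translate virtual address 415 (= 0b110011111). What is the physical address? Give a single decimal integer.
vaddr = 415 = 0b110011111
Split: l1_idx=3, l2_idx=0, offset=31
L1[3] = 2
L2[2][0] = 95
paddr = 95 * 32 + 31 = 3071

Answer: 3071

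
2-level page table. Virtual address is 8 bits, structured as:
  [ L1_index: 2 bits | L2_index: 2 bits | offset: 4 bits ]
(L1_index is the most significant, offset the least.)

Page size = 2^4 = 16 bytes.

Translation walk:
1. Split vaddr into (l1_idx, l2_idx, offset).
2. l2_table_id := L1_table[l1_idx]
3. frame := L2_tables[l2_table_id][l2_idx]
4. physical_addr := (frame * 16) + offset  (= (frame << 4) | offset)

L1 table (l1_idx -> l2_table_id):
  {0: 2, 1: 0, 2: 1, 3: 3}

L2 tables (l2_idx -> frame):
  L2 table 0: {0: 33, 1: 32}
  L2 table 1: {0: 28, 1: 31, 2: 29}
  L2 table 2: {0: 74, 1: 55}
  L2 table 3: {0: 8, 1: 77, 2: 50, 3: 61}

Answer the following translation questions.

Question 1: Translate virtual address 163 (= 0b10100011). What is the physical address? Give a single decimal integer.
Answer: 467

Derivation:
vaddr = 163 = 0b10100011
Split: l1_idx=2, l2_idx=2, offset=3
L1[2] = 1
L2[1][2] = 29
paddr = 29 * 16 + 3 = 467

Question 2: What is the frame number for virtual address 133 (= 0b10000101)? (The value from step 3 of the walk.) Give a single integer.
Answer: 28

Derivation:
vaddr = 133: l1_idx=2, l2_idx=0
L1[2] = 1; L2[1][0] = 28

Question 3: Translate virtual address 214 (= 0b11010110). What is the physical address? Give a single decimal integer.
vaddr = 214 = 0b11010110
Split: l1_idx=3, l2_idx=1, offset=6
L1[3] = 3
L2[3][1] = 77
paddr = 77 * 16 + 6 = 1238

Answer: 1238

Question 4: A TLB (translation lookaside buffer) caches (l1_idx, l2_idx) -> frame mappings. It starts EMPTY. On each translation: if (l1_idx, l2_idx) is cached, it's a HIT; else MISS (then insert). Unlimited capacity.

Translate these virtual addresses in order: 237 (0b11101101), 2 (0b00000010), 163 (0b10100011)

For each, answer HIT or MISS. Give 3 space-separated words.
Answer: MISS MISS MISS

Derivation:
vaddr=237: (3,2) not in TLB -> MISS, insert
vaddr=2: (0,0) not in TLB -> MISS, insert
vaddr=163: (2,2) not in TLB -> MISS, insert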